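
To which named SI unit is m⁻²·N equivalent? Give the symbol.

N = kg·m/s² = kg·m·s⁻² (force = mass × acceleration).
Combining: m⁻²·N = m⁻² · (kg·m·s⁻²) = kg·m⁻¹·s⁻².
kg·m⁻¹·s⁻² is the base-SI form of the pascal.

Pa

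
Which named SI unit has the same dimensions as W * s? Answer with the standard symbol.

J

W = J/s (power = energy per time),
    = kg·m²·s⁻³.
Combining: W·s = (kg·m²·s⁻³) · s = kg·m²·s⁻².
kg·m²·s⁻² is the base-SI form of the joule.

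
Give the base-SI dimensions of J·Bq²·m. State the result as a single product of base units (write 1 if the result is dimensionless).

kg·m³·s⁻⁴

J = N·m (work = force × distance),
    = kg·m²·s⁻².
Bq = 1/s = s⁻¹ (activity is decays per second).
So Bq² = s⁻².
Combining: J·Bq²·m = (kg·m²·s⁻²) · s⁻² · m = kg·m³·s⁻⁴.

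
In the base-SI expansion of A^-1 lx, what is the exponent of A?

-1

lx = m⁻²·cd.
Combining: A⁻¹·lx = A⁻¹ · (m⁻²·cd) = m⁻²·A⁻¹·cd.
The exponent of A is -1.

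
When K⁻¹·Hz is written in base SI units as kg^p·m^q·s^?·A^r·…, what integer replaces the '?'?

-1

Hz = 1/s = s⁻¹ (frequency is cycles per second).
Combining: K⁻¹·Hz = K⁻¹ · s⁻¹ = s⁻¹·K⁻¹.
The exponent of s is -1.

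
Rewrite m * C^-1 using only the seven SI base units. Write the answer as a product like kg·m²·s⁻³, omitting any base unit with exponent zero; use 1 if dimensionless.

m·s⁻¹·A⁻¹

C = A·s = s·A (charge = current × time).
So C⁻¹ = s⁻¹·A⁻¹.
Combining: m·C⁻¹ = m · (s⁻¹·A⁻¹) = m·s⁻¹·A⁻¹.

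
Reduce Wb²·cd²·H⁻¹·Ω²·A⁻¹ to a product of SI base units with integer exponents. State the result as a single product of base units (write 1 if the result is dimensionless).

kg³·m⁶·s⁻⁸·A⁻⁵·cd²

Wb = kg·m²·s⁻²·A⁻¹.
So Wb² = kg²·m⁴·s⁻⁴·A⁻².
H = kg·m²·s⁻²·A⁻².
So H⁻¹ = kg⁻¹·m⁻²·s²·A².
Ω = kg·m²·s⁻³·A⁻².
So Ω² = kg²·m⁴·s⁻⁶·A⁻⁴.
Combining: Wb²·cd²·H⁻¹·Ω²·A⁻¹ = (kg²·m⁴·s⁻⁴·A⁻²) · cd² · (kg⁻¹·m⁻²·s²·A²) · (kg²·m⁴·s⁻⁶·A⁻⁴) · A⁻¹ = kg³·m⁶·s⁻⁸·A⁻⁵·cd².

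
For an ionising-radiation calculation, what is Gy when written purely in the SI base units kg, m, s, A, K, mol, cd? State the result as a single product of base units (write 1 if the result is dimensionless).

m²·s⁻²

Gy = J/kg (absorbed dose = energy per mass),
    = m²·s⁻².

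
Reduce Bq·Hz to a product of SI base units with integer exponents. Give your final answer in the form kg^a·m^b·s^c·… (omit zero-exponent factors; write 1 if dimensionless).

Bq = 1/s = s⁻¹ (activity is decays per second).
Hz = 1/s = s⁻¹ (frequency is cycles per second).
Combining: Bq·Hz = s⁻¹ · s⁻¹ = s⁻².

s⁻²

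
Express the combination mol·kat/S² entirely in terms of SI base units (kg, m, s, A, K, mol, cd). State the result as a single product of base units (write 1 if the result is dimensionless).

kat = s⁻¹·mol.
S = kg⁻¹·m⁻²·s³·A².
So S⁻² = kg²·m⁴·s⁻⁶·A⁻⁴.
Combining: mol·kat·S⁻² = mol · (s⁻¹·mol) · (kg²·m⁴·s⁻⁶·A⁻⁴) = kg²·m⁴·s⁻⁷·A⁻⁴·mol².

kg²·m⁴·s⁻⁷·A⁻⁴·mol²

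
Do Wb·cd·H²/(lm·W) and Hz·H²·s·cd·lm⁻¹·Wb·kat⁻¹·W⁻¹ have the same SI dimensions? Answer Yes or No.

No

Left side:
  lm = cd·sr = cd (luminous flux; sr is dimensionless).
  So lm⁻¹ = cd⁻¹.
  Wb = V·s (flux: a volt is a weber per second),
      = kg·m²·s⁻²·A⁻¹.
  H = Wb/A (inductance = flux per current),
      = kg·m²·s⁻²·A⁻².
  So H² = kg²·m⁴·s⁻⁴·A⁻⁴.
  W = J/s (power = energy per time),
      = kg·m²·s⁻³.
  So W⁻¹ = kg⁻¹·m⁻²·s³.
  Combining: lm⁻¹·Wb·cd·H²·W⁻¹ = cd⁻¹ · (kg·m²·s⁻²·A⁻¹) · cd · (kg²·m⁴·s⁻⁴·A⁻⁴) · (kg⁻¹·m⁻²·s³) = kg²·m⁴·s⁻³·A⁻⁵.
Right side:
  Hz = 1/s = s⁻¹ (frequency is cycles per second).
  H = Wb/A (inductance = flux per current),
      = kg·m²·s⁻²·A⁻².
  So H² = kg²·m⁴·s⁻⁴·A⁻⁴.
  lm = cd·sr = cd (luminous flux; sr is dimensionless).
  So lm⁻¹ = cd⁻¹.
  Wb = V·s (flux: a volt is a weber per second),
      = kg·m²·s⁻²·A⁻¹.
  kat = mol/s = s⁻¹·mol (catalytic activity).
  So kat⁻¹ = s·mol⁻¹.
  W = J/s (power = energy per time),
      = kg·m²·s⁻³.
  So W⁻¹ = kg⁻¹·m⁻²·s³.
  Combining: Hz·H²·s·cd·lm⁻¹·Wb·kat⁻¹·W⁻¹ = s⁻¹ · (kg²·m⁴·s⁻⁴·A⁻⁴) · s · cd · cd⁻¹ · (kg·m²·s⁻²·A⁻¹) · (s·mol⁻¹) · (kg⁻¹·m⁻²·s³) = kg²·m⁴·s⁻²·A⁻⁵·mol⁻¹.
Left is kg²·m⁴·s⁻³·A⁻⁵; right is kg²·m⁴·s⁻²·A⁻⁵·mol⁻¹ — different.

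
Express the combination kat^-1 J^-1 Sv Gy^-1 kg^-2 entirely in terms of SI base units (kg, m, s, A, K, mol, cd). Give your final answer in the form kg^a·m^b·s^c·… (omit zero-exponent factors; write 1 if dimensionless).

kg⁻³·m⁻²·s³·mol⁻¹

kat = mol/s = s⁻¹·mol (catalytic activity).
So kat⁻¹ = s·mol⁻¹.
J = N·m (work = force × distance),
    = kg·m²·s⁻².
So J⁻¹ = kg⁻¹·m⁻²·s².
Sv = J/kg (equivalent dose = energy per mass),
    = m²·s⁻².
Gy = J/kg (absorbed dose = energy per mass),
    = m²·s⁻².
So Gy⁻¹ = m⁻²·s².
Combining: kat⁻¹·J⁻¹·Sv·Gy⁻¹·kg⁻² = (s·mol⁻¹) · (kg⁻¹·m⁻²·s²) · (m²·s⁻²) · (m⁻²·s²) · kg⁻² = kg⁻³·m⁻²·s³·mol⁻¹.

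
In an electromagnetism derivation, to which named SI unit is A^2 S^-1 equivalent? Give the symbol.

W

S = 1/Ω (conductance is reciprocal resistance),
    = kg⁻¹·m⁻²·s³·A².
So S⁻¹ = kg·m²·s⁻³·A⁻².
Combining: A²·S⁻¹ = A² · (kg·m²·s⁻³·A⁻²) = kg·m²·s⁻³.
kg·m²·s⁻³ is the base-SI form of the watt.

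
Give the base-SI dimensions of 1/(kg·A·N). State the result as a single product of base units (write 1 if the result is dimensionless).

kg⁻²·m⁻¹·s²·A⁻¹

N = kg·m/s² = kg·m·s⁻² (force = mass × acceleration).
So N⁻¹ = kg⁻¹·m⁻¹·s².
Combining: kg⁻¹·A⁻¹·N⁻¹ = kg⁻¹ · A⁻¹ · (kg⁻¹·m⁻¹·s²) = kg⁻²·m⁻¹·s²·A⁻¹.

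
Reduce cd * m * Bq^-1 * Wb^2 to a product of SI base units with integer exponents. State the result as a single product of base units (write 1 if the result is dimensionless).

kg²·m⁵·s⁻³·A⁻²·cd

Bq = 1/s = s⁻¹ (activity is decays per second).
So Bq⁻¹ = s.
Wb = V·s (flux: a volt is a weber per second),
    = kg·m²·s⁻²·A⁻¹.
So Wb² = kg²·m⁴·s⁻⁴·A⁻².
Combining: cd·m·Bq⁻¹·Wb² = cd · m · s · (kg²·m⁴·s⁻⁴·A⁻²) = kg²·m⁵·s⁻³·A⁻²·cd.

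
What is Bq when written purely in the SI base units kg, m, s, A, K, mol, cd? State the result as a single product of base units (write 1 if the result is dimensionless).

s⁻¹

Bq = s⁻¹.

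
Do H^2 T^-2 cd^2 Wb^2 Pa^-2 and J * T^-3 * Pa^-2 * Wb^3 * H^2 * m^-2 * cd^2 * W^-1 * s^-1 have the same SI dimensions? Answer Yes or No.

Left side:
  H = kg·m²·s⁻²·A⁻².
  So H² = kg²·m⁴·s⁻⁴·A⁻⁴.
  T = kg·s⁻²·A⁻¹.
  So T⁻² = kg⁻²·s⁴·A².
  Wb = kg·m²·s⁻²·A⁻¹.
  So Wb² = kg²·m⁴·s⁻⁴·A⁻².
  Pa = kg·m⁻¹·s⁻².
  So Pa⁻² = kg⁻²·m²·s⁴.
  Combining: H²·T⁻²·cd²·Wb²·Pa⁻² = (kg²·m⁴·s⁻⁴·A⁻⁴) · (kg⁻²·s⁴·A²) · cd² · (kg²·m⁴·s⁻⁴·A⁻²) · (kg⁻²·m²·s⁴) = m¹⁰·A⁻⁴·cd².
Right side:
  J = N·m (work = force × distance),
      = kg·m²·s⁻².
  T = Wb/m² (flux density = flux per area),
      = kg·s⁻²·A⁻¹.
  So T⁻³ = kg⁻³·s⁶·A³.
  Pa = N/m² (pressure = force per area),
      = kg·m⁻¹·s⁻².
  So Pa⁻² = kg⁻²·m²·s⁴.
  Wb = V·s (flux: a volt is a weber per second),
      = kg·m²·s⁻²·A⁻¹.
  So Wb³ = kg³·m⁶·s⁻⁶·A⁻³.
  H = Wb/A (inductance = flux per current),
      = kg·m²·s⁻²·A⁻².
  So H² = kg²·m⁴·s⁻⁴·A⁻⁴.
  W = J/s (power = energy per time),
      = kg·m²·s⁻³.
  So W⁻¹ = kg⁻¹·m⁻²·s³.
  Combining: J·T⁻³·Pa⁻²·Wb³·H²·m⁻²·cd²·W⁻¹·s⁻¹ = (kg·m²·s⁻²) · (kg⁻³·s⁶·A³) · (kg⁻²·m²·s⁴) · (kg³·m⁶·s⁻⁶·A⁻³) · (kg²·m⁴·s⁻⁴·A⁻⁴) · m⁻² · cd² · (kg⁻¹·m⁻²·s³) · s⁻¹ = m¹⁰·A⁻⁴·cd².
Both reduce to m¹⁰·A⁻⁴·cd².

Yes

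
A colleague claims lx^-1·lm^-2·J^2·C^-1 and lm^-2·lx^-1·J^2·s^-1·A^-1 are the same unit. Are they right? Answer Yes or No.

Yes

Left side:
  lx = m⁻²·cd.
  So lx⁻¹ = m²·cd⁻¹.
  lm = cd.
  So lm⁻² = cd⁻².
  J = kg·m²·s⁻².
  So J² = kg²·m⁴·s⁻⁴.
  C = s·A.
  So C⁻¹ = s⁻¹·A⁻¹.
  Combining: lx⁻¹·lm⁻²·J²·C⁻¹ = (m²·cd⁻¹) · cd⁻² · (kg²·m⁴·s⁻⁴) · (s⁻¹·A⁻¹) = kg²·m⁶·s⁻⁵·A⁻¹·cd⁻³.
Right side:
  lm = cd.
  So lm⁻² = cd⁻².
  lx = m⁻²·cd.
  So lx⁻¹ = m²·cd⁻¹.
  J = kg·m²·s⁻².
  So J² = kg²·m⁴·s⁻⁴.
  Combining: lm⁻²·lx⁻¹·J²·s⁻¹·A⁻¹ = cd⁻² · (m²·cd⁻¹) · (kg²·m⁴·s⁻⁴) · s⁻¹ · A⁻¹ = kg²·m⁶·s⁻⁵·A⁻¹·cd⁻³.
Both reduce to kg²·m⁶·s⁻⁵·A⁻¹·cd⁻³.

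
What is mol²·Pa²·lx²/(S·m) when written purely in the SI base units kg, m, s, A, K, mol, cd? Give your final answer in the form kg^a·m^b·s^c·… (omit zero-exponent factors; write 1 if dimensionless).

S = kg⁻¹·m⁻²·s³·A².
So S⁻¹ = kg·m²·s⁻³·A⁻².
Pa = kg·m⁻¹·s⁻².
So Pa² = kg²·m⁻²·s⁻⁴.
lx = m⁻²·cd.
So lx² = m⁻⁴·cd².
Combining: mol²·S⁻¹·m⁻¹·Pa²·lx² = mol² · (kg·m²·s⁻³·A⁻²) · m⁻¹ · (kg²·m⁻²·s⁻⁴) · (m⁻⁴·cd²) = kg³·m⁻⁵·s⁻⁷·A⁻²·mol²·cd².

kg³·m⁻⁵·s⁻⁷·A⁻²·mol²·cd²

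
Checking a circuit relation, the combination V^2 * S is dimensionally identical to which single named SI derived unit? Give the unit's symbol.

W

V = W/A (potential = power per current),
    = kg·m²·s⁻³·A⁻¹.
So V² = kg²·m⁴·s⁻⁶·A⁻².
S = 1/Ω (conductance is reciprocal resistance),
    = kg⁻¹·m⁻²·s³·A².
Combining: V²·S = (kg²·m⁴·s⁻⁶·A⁻²) · (kg⁻¹·m⁻²·s³·A²) = kg·m²·s⁻³.
kg·m²·s⁻³ is the base-SI form of the watt.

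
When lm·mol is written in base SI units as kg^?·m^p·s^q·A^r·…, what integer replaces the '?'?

0

lm = cd·sr = cd (luminous flux; sr is dimensionless).
Combining: lm·mol = cd · mol = mol·cd.
The exponent of kg is 0.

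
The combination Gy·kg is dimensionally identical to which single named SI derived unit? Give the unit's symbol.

J

Gy = m²·s⁻².
Combining: Gy·kg = (m²·s⁻²) · kg = kg·m²·s⁻².
kg·m²·s⁻² is the base-SI form of the joule.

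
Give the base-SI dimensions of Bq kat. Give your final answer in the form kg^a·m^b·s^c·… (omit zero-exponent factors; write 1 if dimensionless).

s⁻²·mol

Bq = 1/s = s⁻¹ (activity is decays per second).
kat = mol/s = s⁻¹·mol (catalytic activity).
Combining: Bq·kat = s⁻¹ · (s⁻¹·mol) = s⁻²·mol.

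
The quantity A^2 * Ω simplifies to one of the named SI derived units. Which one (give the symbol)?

Ω = kg·m²·s⁻³·A⁻².
Combining: A²·Ω = A² · (kg·m²·s⁻³·A⁻²) = kg·m²·s⁻³.
kg·m²·s⁻³ is the base-SI form of the watt.

W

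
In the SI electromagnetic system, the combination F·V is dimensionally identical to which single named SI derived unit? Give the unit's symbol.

F = C/V (capacitance = charge per voltage),
    = A·s/(kg·m²·s⁻³·A⁻¹) (substituting C and V),
    = kg⁻¹·m⁻²·s⁴·A².
V = W/A (potential = power per current),
    = kg·m²·s⁻³·A⁻¹.
Combining: F·V = (kg⁻¹·m⁻²·s⁴·A²) · (kg·m²·s⁻³·A⁻¹) = s·A.
s·A is the base-SI form of the coulomb.

C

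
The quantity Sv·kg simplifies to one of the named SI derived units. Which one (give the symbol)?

Sv = m²·s⁻².
Combining: Sv·kg = (m²·s⁻²) · kg = kg·m²·s⁻².
kg·m²·s⁻² is the base-SI form of the joule.

J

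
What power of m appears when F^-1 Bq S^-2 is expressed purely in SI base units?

6

F = kg⁻¹·m⁻²·s⁴·A².
So F⁻¹ = kg·m²·s⁻⁴·A⁻².
Bq = s⁻¹.
S = kg⁻¹·m⁻²·s³·A².
So S⁻² = kg²·m⁴·s⁻⁶·A⁻⁴.
Combining: F⁻¹·Bq·S⁻² = (kg·m²·s⁻⁴·A⁻²) · s⁻¹ · (kg²·m⁴·s⁻⁶·A⁻⁴) = kg³·m⁶·s⁻¹¹·A⁻⁶.
The exponent of m is 6.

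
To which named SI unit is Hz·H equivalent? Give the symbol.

Ω

Hz = s⁻¹.
H = kg·m²·s⁻²·A⁻².
Combining: Hz·H = s⁻¹ · (kg·m²·s⁻²·A⁻²) = kg·m²·s⁻³·A⁻².
kg·m²·s⁻³·A⁻² is the base-SI form of the ohm.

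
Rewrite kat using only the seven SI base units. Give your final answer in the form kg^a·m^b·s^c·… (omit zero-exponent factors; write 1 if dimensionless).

kat = mol/s = s⁻¹·mol (catalytic activity).

s⁻¹·mol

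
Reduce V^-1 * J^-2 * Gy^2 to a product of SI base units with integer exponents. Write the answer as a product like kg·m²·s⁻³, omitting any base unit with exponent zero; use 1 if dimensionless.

kg⁻³·m⁻²·s³·A

V = W/A (potential = power per current),
    = kg·m²·s⁻³·A⁻¹.
So V⁻¹ = kg⁻¹·m⁻²·s³·A.
J = N·m (work = force × distance),
    = kg·m²·s⁻².
So J⁻² = kg⁻²·m⁻⁴·s⁴.
Gy = J/kg (absorbed dose = energy per mass),
    = m²·s⁻².
So Gy² = m⁴·s⁻⁴.
Combining: V⁻¹·J⁻²·Gy² = (kg⁻¹·m⁻²·s³·A) · (kg⁻²·m⁻⁴·s⁴) · (m⁴·s⁻⁴) = kg⁻³·m⁻²·s³·A.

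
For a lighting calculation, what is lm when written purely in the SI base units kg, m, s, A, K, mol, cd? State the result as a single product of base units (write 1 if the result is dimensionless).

cd

lm = cd·sr = cd (luminous flux; sr is dimensionless).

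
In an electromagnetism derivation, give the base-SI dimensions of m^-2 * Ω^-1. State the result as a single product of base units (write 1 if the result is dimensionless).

kg⁻¹·m⁻⁴·s³·A²

Ω = kg·m²·s⁻³·A⁻².
So Ω⁻¹ = kg⁻¹·m⁻²·s³·A².
Combining: m⁻²·Ω⁻¹ = m⁻² · (kg⁻¹·m⁻²·s³·A²) = kg⁻¹·m⁻⁴·s³·A².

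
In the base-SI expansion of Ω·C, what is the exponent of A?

Ω = V/A (resistance = voltage per current),
    = kg·m²·s⁻³·A⁻².
C = A·s = s·A (charge = current × time).
Combining: Ω·C = (kg·m²·s⁻³·A⁻²) · (s·A) = kg·m²·s⁻²·A⁻¹.
The exponent of A is -1.

-1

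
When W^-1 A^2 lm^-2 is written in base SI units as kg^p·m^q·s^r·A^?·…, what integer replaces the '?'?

W = kg·m²·s⁻³.
So W⁻¹ = kg⁻¹·m⁻²·s³.
lm = cd.
So lm⁻² = cd⁻².
Combining: W⁻¹·A²·lm⁻² = (kg⁻¹·m⁻²·s³) · A² · cd⁻² = kg⁻¹·m⁻²·s³·A²·cd⁻².
The exponent of A is 2.

2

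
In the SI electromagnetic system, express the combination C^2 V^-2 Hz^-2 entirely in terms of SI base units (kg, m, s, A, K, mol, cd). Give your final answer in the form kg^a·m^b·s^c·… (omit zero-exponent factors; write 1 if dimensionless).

C = s·A.
So C² = s²·A².
V = kg·m²·s⁻³·A⁻¹.
So V⁻² = kg⁻²·m⁻⁴·s⁶·A².
Hz = s⁻¹.
So Hz⁻² = s².
Combining: C²·V⁻²·Hz⁻² = (s²·A²) · (kg⁻²·m⁻⁴·s⁶·A²) · s² = kg⁻²·m⁻⁴·s¹⁰·A⁴.

kg⁻²·m⁻⁴·s¹⁰·A⁴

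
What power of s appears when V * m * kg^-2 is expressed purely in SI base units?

V = kg·m²·s⁻³·A⁻¹.
Combining: V·m·kg⁻² = (kg·m²·s⁻³·A⁻¹) · m · kg⁻² = kg⁻¹·m³·s⁻³·A⁻¹.
The exponent of s is -3.

-3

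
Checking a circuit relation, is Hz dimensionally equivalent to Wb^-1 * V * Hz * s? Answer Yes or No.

Yes

Left side:
  Hz = s⁻¹.
Right side:
  Wb = kg·m²·s⁻²·A⁻¹.
  So Wb⁻¹ = kg⁻¹·m⁻²·s²·A.
  V = kg·m²·s⁻³·A⁻¹.
  Hz = s⁻¹.
  Combining: Wb⁻¹·V·Hz·s = (kg⁻¹·m⁻²·s²·A) · (kg·m²·s⁻³·A⁻¹) · s⁻¹ · s = s⁻¹.
Both reduce to s⁻¹.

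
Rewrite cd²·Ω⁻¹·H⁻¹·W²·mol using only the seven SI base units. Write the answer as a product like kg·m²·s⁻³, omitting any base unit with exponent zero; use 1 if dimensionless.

s⁻¹·A⁴·mol·cd²

Ω = V/A (resistance = voltage per current),
    = kg·m²·s⁻³·A⁻².
So Ω⁻¹ = kg⁻¹·m⁻²·s³·A².
H = Wb/A (inductance = flux per current),
    = kg·m²·s⁻²·A⁻².
So H⁻¹ = kg⁻¹·m⁻²·s²·A².
W = J/s (power = energy per time),
    = kg·m²·s⁻³.
So W² = kg²·m⁴·s⁻⁶.
Combining: cd²·Ω⁻¹·H⁻¹·W²·mol = cd² · (kg⁻¹·m⁻²·s³·A²) · (kg⁻¹·m⁻²·s²·A²) · (kg²·m⁴·s⁻⁶) · mol = s⁻¹·A⁴·mol·cd².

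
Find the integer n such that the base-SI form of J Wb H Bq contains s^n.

-7

J = N·m (work = force × distance),
    = kg·m²·s⁻².
Wb = V·s (flux: a volt is a weber per second),
    = kg·m²·s⁻²·A⁻¹.
H = Wb/A (inductance = flux per current),
    = kg·m²·s⁻²·A⁻².
Bq = 1/s = s⁻¹ (activity is decays per second).
Combining: J·Wb·H·Bq = (kg·m²·s⁻²) · (kg·m²·s⁻²·A⁻¹) · (kg·m²·s⁻²·A⁻²) · s⁻¹ = kg³·m⁶·s⁻⁷·A⁻³.
The exponent of s is -7.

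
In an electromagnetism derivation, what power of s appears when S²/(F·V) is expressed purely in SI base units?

S = kg⁻¹·m⁻²·s³·A².
So S² = kg⁻²·m⁻⁴·s⁶·A⁴.
F = kg⁻¹·m⁻²·s⁴·A².
So F⁻¹ = kg·m²·s⁻⁴·A⁻².
V = kg·m²·s⁻³·A⁻¹.
So V⁻¹ = kg⁻¹·m⁻²·s³·A.
Combining: S²·F⁻¹·V⁻¹ = (kg⁻²·m⁻⁴·s⁶·A⁴) · (kg·m²·s⁻⁴·A⁻²) · (kg⁻¹·m⁻²·s³·A) = kg⁻²·m⁻⁴·s⁵·A³.
The exponent of s is 5.

5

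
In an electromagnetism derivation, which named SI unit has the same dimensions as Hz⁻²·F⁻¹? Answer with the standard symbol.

H

Hz = 1/s = s⁻¹ (frequency is cycles per second).
So Hz⁻² = s².
F = C/V (capacitance = charge per voltage),
    = A·s/(kg·m²·s⁻³·A⁻¹) (substituting C and V),
    = kg⁻¹·m⁻²·s⁴·A².
So F⁻¹ = kg·m²·s⁻⁴·A⁻².
Combining: Hz⁻²·F⁻¹ = s² · (kg·m²·s⁻⁴·A⁻²) = kg·m²·s⁻²·A⁻².
kg·m²·s⁻²·A⁻² is the base-SI form of the henry.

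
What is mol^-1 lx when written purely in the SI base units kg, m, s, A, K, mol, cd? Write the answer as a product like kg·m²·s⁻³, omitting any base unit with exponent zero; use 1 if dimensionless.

m⁻²·mol⁻¹·cd

lx = m⁻²·cd.
Combining: mol⁻¹·lx = mol⁻¹ · (m⁻²·cd) = m⁻²·mol⁻¹·cd.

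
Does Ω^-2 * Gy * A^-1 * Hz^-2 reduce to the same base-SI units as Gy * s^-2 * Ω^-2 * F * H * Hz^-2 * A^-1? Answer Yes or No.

Left side:
  Ω = V/A (resistance = voltage per current),
      = kg·m²·s⁻³·A⁻².
  So Ω⁻² = kg⁻²·m⁻⁴·s⁶·A⁴.
  Gy = J/kg (absorbed dose = energy per mass),
      = m²·s⁻².
  Hz = 1/s = s⁻¹ (frequency is cycles per second).
  So Hz⁻² = s².
  Combining: Ω⁻²·Gy·A⁻¹·Hz⁻² = (kg⁻²·m⁻⁴·s⁶·A⁴) · (m²·s⁻²) · A⁻¹ · s² = kg⁻²·m⁻²·s⁶·A³.
Right side:
  Gy = J/kg (absorbed dose = energy per mass),
      = m²·s⁻².
  Ω = V/A (resistance = voltage per current),
      = kg·m²·s⁻³·A⁻².
  So Ω⁻² = kg⁻²·m⁻⁴·s⁶·A⁴.
  F = C/V (capacitance = charge per voltage),
      = A·s/(kg·m²·s⁻³·A⁻¹) (substituting C and V),
      = kg⁻¹·m⁻²·s⁴·A².
  H = Wb/A (inductance = flux per current),
      = kg·m²·s⁻²·A⁻².
  Hz = 1/s = s⁻¹ (frequency is cycles per second).
  So Hz⁻² = s².
  Combining: Gy·s⁻²·Ω⁻²·F·H·Hz⁻²·A⁻¹ = (m²·s⁻²) · s⁻² · (kg⁻²·m⁻⁴·s⁶·A⁴) · (kg⁻¹·m⁻²·s⁴·A²) · (kg·m²·s⁻²·A⁻²) · s² · A⁻¹ = kg⁻²·m⁻²·s⁶·A³.
Both reduce to kg⁻²·m⁻²·s⁶·A³.

Yes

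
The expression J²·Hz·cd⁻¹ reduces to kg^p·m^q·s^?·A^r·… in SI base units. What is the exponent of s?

-5

J = N·m (work = force × distance),
    = kg·m²·s⁻².
So J² = kg²·m⁴·s⁻⁴.
Hz = 1/s = s⁻¹ (frequency is cycles per second).
Combining: J²·Hz·cd⁻¹ = (kg²·m⁴·s⁻⁴) · s⁻¹ · cd⁻¹ = kg²·m⁴·s⁻⁵·cd⁻¹.
The exponent of s is -5.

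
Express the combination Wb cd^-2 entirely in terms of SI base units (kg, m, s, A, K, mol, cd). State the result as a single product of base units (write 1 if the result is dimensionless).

Wb = V·s (flux: a volt is a weber per second),
    = kg·m²·s⁻²·A⁻¹.
Combining: Wb·cd⁻² = (kg·m²·s⁻²·A⁻¹) · cd⁻² = kg·m²·s⁻²·A⁻¹·cd⁻².

kg·m²·s⁻²·A⁻¹·cd⁻²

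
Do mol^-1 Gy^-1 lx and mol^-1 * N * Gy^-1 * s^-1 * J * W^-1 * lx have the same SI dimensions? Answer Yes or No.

Left side:
  Gy = m²·s⁻².
  So Gy⁻¹ = m⁻²·s².
  lx = m⁻²·cd.
  Combining: mol⁻¹·Gy⁻¹·lx = mol⁻¹ · (m⁻²·s²) · (m⁻²·cd) = m⁻⁴·s²·mol⁻¹·cd.
Right side:
  N = kg·m·s⁻².
  Gy = m²·s⁻².
  So Gy⁻¹ = m⁻²·s².
  J = kg·m²·s⁻².
  W = kg·m²·s⁻³.
  So W⁻¹ = kg⁻¹·m⁻²·s³.
  lx = m⁻²·cd.
  Combining: mol⁻¹·N·Gy⁻¹·s⁻¹·J·W⁻¹·lx = mol⁻¹ · (kg·m·s⁻²) · (m⁻²·s²) · s⁻¹ · (kg·m²·s⁻²) · (kg⁻¹·m⁻²·s³) · (m⁻²·cd) = kg·m⁻³·mol⁻¹·cd.
Left is m⁻⁴·s²·mol⁻¹·cd; right is kg·m⁻³·mol⁻¹·cd — different.

No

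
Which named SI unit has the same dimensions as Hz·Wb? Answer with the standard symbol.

Hz = s⁻¹.
Wb = kg·m²·s⁻²·A⁻¹.
Combining: Hz·Wb = s⁻¹ · (kg·m²·s⁻²·A⁻¹) = kg·m²·s⁻³·A⁻¹.
kg·m²·s⁻³·A⁻¹ is the base-SI form of the volt.

V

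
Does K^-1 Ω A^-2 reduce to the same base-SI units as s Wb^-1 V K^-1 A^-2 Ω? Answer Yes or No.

Left side:
  Ω = V/A (resistance = voltage per current),
      = kg·m²·s⁻³·A⁻².
  Combining: K⁻¹·Ω·A⁻² = K⁻¹ · (kg·m²·s⁻³·A⁻²) · A⁻² = kg·m²·s⁻³·A⁻⁴·K⁻¹.
Right side:
  Wb = kg·m²·s⁻²·A⁻¹.
  So Wb⁻¹ = kg⁻¹·m⁻²·s²·A.
  V = kg·m²·s⁻³·A⁻¹.
  Ω = kg·m²·s⁻³·A⁻².
  Combining: s·Wb⁻¹·V·K⁻¹·A⁻²·Ω = s · (kg⁻¹·m⁻²·s²·A) · (kg·m²·s⁻³·A⁻¹) · K⁻¹ · A⁻² · (kg·m²·s⁻³·A⁻²) = kg·m²·s⁻³·A⁻⁴·K⁻¹.
Both reduce to kg·m²·s⁻³·A⁻⁴·K⁻¹.

Yes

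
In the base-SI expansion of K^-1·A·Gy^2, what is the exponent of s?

-4

Gy = J/kg (absorbed dose = energy per mass),
    = m²·s⁻².
So Gy² = m⁴·s⁻⁴.
Combining: K⁻¹·A·Gy² = K⁻¹ · A · (m⁴·s⁻⁴) = m⁴·s⁻⁴·A·K⁻¹.
The exponent of s is -4.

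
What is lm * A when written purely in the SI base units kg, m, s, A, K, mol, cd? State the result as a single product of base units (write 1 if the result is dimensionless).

lm = cd.
Combining: lm·A = cd · A = A·cd.

A·cd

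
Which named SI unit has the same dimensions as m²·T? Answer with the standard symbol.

T = kg·s⁻²·A⁻¹.
Combining: m²·T = m² · (kg·s⁻²·A⁻¹) = kg·m²·s⁻²·A⁻¹.
kg·m²·s⁻²·A⁻¹ is the base-SI form of the weber.

Wb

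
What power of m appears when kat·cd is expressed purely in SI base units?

kat = s⁻¹·mol.
Combining: kat·cd = (s⁻¹·mol) · cd = s⁻¹·mol·cd.
The exponent of m is 0.

0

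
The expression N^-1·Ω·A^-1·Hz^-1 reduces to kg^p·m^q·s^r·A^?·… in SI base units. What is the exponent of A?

-3

N = kg·m·s⁻².
So N⁻¹ = kg⁻¹·m⁻¹·s².
Ω = kg·m²·s⁻³·A⁻².
Hz = s⁻¹.
So Hz⁻¹ = s.
Combining: N⁻¹·Ω·A⁻¹·Hz⁻¹ = (kg⁻¹·m⁻¹·s²) · (kg·m²·s⁻³·A⁻²) · A⁻¹ · s = m·A⁻³.
The exponent of A is -3.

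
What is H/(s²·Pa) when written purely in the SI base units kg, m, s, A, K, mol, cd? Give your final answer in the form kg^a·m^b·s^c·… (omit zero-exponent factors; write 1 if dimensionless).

H = Wb/A (inductance = flux per current),
    = kg·m²·s⁻²·A⁻².
Pa = N/m² (pressure = force per area),
    = kg·m⁻¹·s⁻².
So Pa⁻¹ = kg⁻¹·m·s².
Combining: s⁻²·H·Pa⁻¹ = s⁻² · (kg·m²·s⁻²·A⁻²) · (kg⁻¹·m·s²) = m³·s⁻²·A⁻².

m³·s⁻²·A⁻²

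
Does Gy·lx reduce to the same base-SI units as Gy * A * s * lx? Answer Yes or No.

Left side:
  Gy = m²·s⁻².
  lx = m⁻²·cd.
  Combining: Gy·lx = (m²·s⁻²) · (m⁻²·cd) = s⁻²·cd.
Right side:
  Gy = m²·s⁻².
  lx = m⁻²·cd.
  Combining: Gy·A·s·lx = (m²·s⁻²) · A · s · (m⁻²·cd) = s⁻¹·A·cd.
Left is s⁻²·cd; right is s⁻¹·A·cd — different.

No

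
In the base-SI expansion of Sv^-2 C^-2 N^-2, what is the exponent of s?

6

Sv = J/kg (equivalent dose = energy per mass),
    = m²·s⁻².
So Sv⁻² = m⁻⁴·s⁴.
C = A·s = s·A (charge = current × time).
So C⁻² = s⁻²·A⁻².
N = kg·m/s² = kg·m·s⁻² (force = mass × acceleration).
So N⁻² = kg⁻²·m⁻²·s⁴.
Combining: Sv⁻²·C⁻²·N⁻² = (m⁻⁴·s⁴) · (s⁻²·A⁻²) · (kg⁻²·m⁻²·s⁴) = kg⁻²·m⁻⁶·s⁶·A⁻².
The exponent of s is 6.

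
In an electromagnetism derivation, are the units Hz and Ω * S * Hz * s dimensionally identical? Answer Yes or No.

Left side:
  Hz = 1/s = s⁻¹ (frequency is cycles per second).
Right side:
  Ω = V/A (resistance = voltage per current),
      = kg·m²·s⁻³·A⁻².
  S = 1/Ω (conductance is reciprocal resistance),
      = kg⁻¹·m⁻²·s³·A².
  Hz = 1/s = s⁻¹ (frequency is cycles per second).
  Combining: Ω·S·Hz·s = (kg·m²·s⁻³·A⁻²) · (kg⁻¹·m⁻²·s³·A²) · s⁻¹ · s = 1.
Left is s⁻¹; right is 1 — different.

No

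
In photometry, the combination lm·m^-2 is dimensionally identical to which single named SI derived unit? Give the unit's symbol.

lm = cd.
Combining: lm·m⁻² = cd · m⁻² = m⁻²·cd.
m⁻²·cd is the base-SI form of the lux.

lx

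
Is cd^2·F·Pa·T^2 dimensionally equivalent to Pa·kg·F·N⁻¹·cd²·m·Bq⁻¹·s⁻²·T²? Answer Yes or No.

No

Left side:
  F = kg⁻¹·m⁻²·s⁴·A².
  Pa = kg·m⁻¹·s⁻².
  T = kg·s⁻²·A⁻¹.
  So T² = kg²·s⁻⁴·A⁻².
  Combining: cd²·F·Pa·T² = cd² · (kg⁻¹·m⁻²·s⁴·A²) · (kg·m⁻¹·s⁻²) · (kg²·s⁻⁴·A⁻²) = kg²·m⁻³·s⁻²·cd².
Right side:
  Pa = kg·m⁻¹·s⁻².
  F = kg⁻¹·m⁻²·s⁴·A².
  N = kg·m·s⁻².
  So N⁻¹ = kg⁻¹·m⁻¹·s².
  Bq = s⁻¹.
  So Bq⁻¹ = s.
  T = kg·s⁻²·A⁻¹.
  So T² = kg²·s⁻⁴·A⁻².
  Combining: Pa·kg·F·N⁻¹·cd²·m·Bq⁻¹·s⁻²·T² = (kg·m⁻¹·s⁻²) · kg · (kg⁻¹·m⁻²·s⁴·A²) · (kg⁻¹·m⁻¹·s²) · cd² · m · s · s⁻² · (kg²·s⁻⁴·A⁻²) = kg²·m⁻³·s⁻¹·cd².
Left is kg²·m⁻³·s⁻²·cd²; right is kg²·m⁻³·s⁻¹·cd² — different.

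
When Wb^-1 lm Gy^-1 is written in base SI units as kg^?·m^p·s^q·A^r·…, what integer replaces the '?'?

Wb = V·s (flux: a volt is a weber per second),
    = kg·m²·s⁻²·A⁻¹.
So Wb⁻¹ = kg⁻¹·m⁻²·s²·A.
lm = cd·sr = cd (luminous flux; sr is dimensionless).
Gy = J/kg (absorbed dose = energy per mass),
    = m²·s⁻².
So Gy⁻¹ = m⁻²·s².
Combining: Wb⁻¹·lm·Gy⁻¹ = (kg⁻¹·m⁻²·s²·A) · cd · (m⁻²·s²) = kg⁻¹·m⁻⁴·s⁴·A·cd.
The exponent of kg is -1.

-1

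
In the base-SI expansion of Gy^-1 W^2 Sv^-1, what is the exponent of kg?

Gy = m²·s⁻².
So Gy⁻¹ = m⁻²·s².
W = kg·m²·s⁻³.
So W² = kg²·m⁴·s⁻⁶.
Sv = m²·s⁻².
So Sv⁻¹ = m⁻²·s².
Combining: Gy⁻¹·W²·Sv⁻¹ = (m⁻²·s²) · (kg²·m⁴·s⁻⁶) · (m⁻²·s²) = kg²·s⁻².
The exponent of kg is 2.

2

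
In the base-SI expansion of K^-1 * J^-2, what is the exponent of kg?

J = N·m (work = force × distance),
    = kg·m²·s⁻².
So J⁻² = kg⁻²·m⁻⁴·s⁴.
Combining: K⁻¹·J⁻² = K⁻¹ · (kg⁻²·m⁻⁴·s⁴) = kg⁻²·m⁻⁴·s⁴·K⁻¹.
The exponent of kg is -2.

-2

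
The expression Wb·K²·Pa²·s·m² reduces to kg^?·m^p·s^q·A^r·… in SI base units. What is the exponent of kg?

3

Wb = V·s (flux: a volt is a weber per second),
    = kg·m²·s⁻²·A⁻¹.
Pa = N/m² (pressure = force per area),
    = kg·m⁻¹·s⁻².
So Pa² = kg²·m⁻²·s⁻⁴.
Combining: Wb·K²·Pa²·s·m² = (kg·m²·s⁻²·A⁻¹) · K² · (kg²·m⁻²·s⁻⁴) · s · m² = kg³·m²·s⁻⁵·A⁻¹·K².
The exponent of kg is 3.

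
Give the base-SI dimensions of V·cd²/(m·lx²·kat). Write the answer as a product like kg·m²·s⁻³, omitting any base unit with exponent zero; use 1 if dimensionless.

V = W/A (potential = power per current),
    = kg·m²·s⁻³·A⁻¹.
lx = lm/m² (illuminance = luminous flux per area),
    = m⁻²·cd.
So lx⁻² = m⁴·cd⁻².
kat = mol/s = s⁻¹·mol (catalytic activity).
So kat⁻¹ = s·mol⁻¹.
Combining: V·m⁻¹·lx⁻²·kat⁻¹·cd² = (kg·m²·s⁻³·A⁻¹) · m⁻¹ · (m⁴·cd⁻²) · (s·mol⁻¹) · cd² = kg·m⁵·s⁻²·A⁻¹·mol⁻¹.

kg·m⁵·s⁻²·A⁻¹·mol⁻¹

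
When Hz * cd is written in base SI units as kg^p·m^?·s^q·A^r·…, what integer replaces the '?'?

0

Hz = s⁻¹.
Combining: Hz·cd = s⁻¹ · cd = s⁻¹·cd.
The exponent of m is 0.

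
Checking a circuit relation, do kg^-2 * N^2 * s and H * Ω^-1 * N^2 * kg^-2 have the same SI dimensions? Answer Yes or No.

Left side:
  N = kg·m/s² = kg·m·s⁻² (force = mass × acceleration).
  So N² = kg²·m²·s⁻⁴.
  Combining: kg⁻²·N²·s = kg⁻² · (kg²·m²·s⁻⁴) · s = m²·s⁻³.
Right side:
  H = Wb/A (inductance = flux per current),
      = kg·m²·s⁻²·A⁻².
  Ω = V/A (resistance = voltage per current),
      = kg·m²·s⁻³·A⁻².
  So Ω⁻¹ = kg⁻¹·m⁻²·s³·A².
  N = kg·m/s² = kg·m·s⁻² (force = mass × acceleration).
  So N² = kg²·m²·s⁻⁴.
  Combining: H·Ω⁻¹·N²·kg⁻² = (kg·m²·s⁻²·A⁻²) · (kg⁻¹·m⁻²·s³·A²) · (kg²·m²·s⁻⁴) · kg⁻² = m²·s⁻³.
Both reduce to m²·s⁻³.

Yes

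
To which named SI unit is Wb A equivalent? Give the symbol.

Wb = kg·m²·s⁻²·A⁻¹.
Combining: Wb·A = (kg·m²·s⁻²·A⁻¹) · A = kg·m²·s⁻².
kg·m²·s⁻² is the base-SI form of the joule.

J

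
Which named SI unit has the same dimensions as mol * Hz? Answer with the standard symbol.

Hz = 1/s = s⁻¹ (frequency is cycles per second).
Combining: mol·Hz = mol · s⁻¹ = s⁻¹·mol.
s⁻¹·mol is the base-SI form of the katal.

kat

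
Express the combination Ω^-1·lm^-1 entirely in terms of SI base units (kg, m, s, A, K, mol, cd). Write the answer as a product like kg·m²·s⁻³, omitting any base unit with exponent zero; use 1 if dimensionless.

Ω = V/A (resistance = voltage per current),
    = kg·m²·s⁻³·A⁻².
So Ω⁻¹ = kg⁻¹·m⁻²·s³·A².
lm = cd·sr = cd (luminous flux; sr is dimensionless).
So lm⁻¹ = cd⁻¹.
Combining: Ω⁻¹·lm⁻¹ = (kg⁻¹·m⁻²·s³·A²) · cd⁻¹ = kg⁻¹·m⁻²·s³·A²·cd⁻¹.

kg⁻¹·m⁻²·s³·A²·cd⁻¹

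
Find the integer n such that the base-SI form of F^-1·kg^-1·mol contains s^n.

-4

F = C/V (capacitance = charge per voltage),
    = A·s/(kg·m²·s⁻³·A⁻¹) (substituting C and V),
    = kg⁻¹·m⁻²·s⁴·A².
So F⁻¹ = kg·m²·s⁻⁴·A⁻².
Combining: F⁻¹·kg⁻¹·mol = (kg·m²·s⁻⁴·A⁻²) · kg⁻¹ · mol = m²·s⁻⁴·A⁻²·mol.
The exponent of s is -4.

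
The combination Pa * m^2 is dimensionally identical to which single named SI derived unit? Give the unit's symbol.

N

Pa = N/m² (pressure = force per area),
    = kg·m⁻¹·s⁻².
Combining: Pa·m² = (kg·m⁻¹·s⁻²) · m² = kg·m·s⁻².
kg·m·s⁻² is the base-SI form of the newton.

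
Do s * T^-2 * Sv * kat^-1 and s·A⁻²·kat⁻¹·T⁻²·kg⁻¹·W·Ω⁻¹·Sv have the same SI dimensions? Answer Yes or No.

Left side:
  T = Wb/m² (flux density = flux per area),
      = kg·s⁻²·A⁻¹.
  So T⁻² = kg⁻²·s⁴·A².
  Sv = J/kg (equivalent dose = energy per mass),
      = m²·s⁻².
  kat = mol/s = s⁻¹·mol (catalytic activity).
  So kat⁻¹ = s·mol⁻¹.
  Combining: s·T⁻²·Sv·kat⁻¹ = s · (kg⁻²·s⁴·A²) · (m²·s⁻²) · (s·mol⁻¹) = kg⁻²·m²·s⁴·A²·mol⁻¹.
Right side:
  kat = mol/s = s⁻¹·mol (catalytic activity).
  So kat⁻¹ = s·mol⁻¹.
  T = Wb/m² (flux density = flux per area),
      = kg·s⁻²·A⁻¹.
  So T⁻² = kg⁻²·s⁴·A².
  W = J/s (power = energy per time),
      = kg·m²·s⁻³.
  Ω = V/A (resistance = voltage per current),
      = kg·m²·s⁻³·A⁻².
  So Ω⁻¹ = kg⁻¹·m⁻²·s³·A².
  Sv = J/kg (equivalent dose = energy per mass),
      = m²·s⁻².
  Combining: s·A⁻²·kat⁻¹·T⁻²·kg⁻¹·W·Ω⁻¹·Sv = s · A⁻² · (s·mol⁻¹) · (kg⁻²·s⁴·A²) · kg⁻¹ · (kg·m²·s⁻³) · (kg⁻¹·m⁻²·s³·A²) · (m²·s⁻²) = kg⁻³·m²·s⁴·A²·mol⁻¹.
Left is kg⁻²·m²·s⁴·A²·mol⁻¹; right is kg⁻³·m²·s⁴·A²·mol⁻¹ — different.

No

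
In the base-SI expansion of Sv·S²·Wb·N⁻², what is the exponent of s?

Sv = m²·s⁻².
S = kg⁻¹·m⁻²·s³·A².
So S² = kg⁻²·m⁻⁴·s⁶·A⁴.
Wb = kg·m²·s⁻²·A⁻¹.
N = kg·m·s⁻².
So N⁻² = kg⁻²·m⁻²·s⁴.
Combining: Sv·S²·Wb·N⁻² = (m²·s⁻²) · (kg⁻²·m⁻⁴·s⁶·A⁴) · (kg·m²·s⁻²·A⁻¹) · (kg⁻²·m⁻²·s⁴) = kg⁻³·m⁻²·s⁶·A³.
The exponent of s is 6.

6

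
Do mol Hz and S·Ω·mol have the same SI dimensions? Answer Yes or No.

Left side:
  Hz = 1/s = s⁻¹ (frequency is cycles per second).
  Combining: mol·Hz = mol · s⁻¹ = s⁻¹·mol.
Right side:
  S = kg⁻¹·m⁻²·s³·A².
  Ω = kg·m²·s⁻³·A⁻².
  Combining: S·Ω·mol = (kg⁻¹·m⁻²·s³·A²) · (kg·m²·s⁻³·A⁻²) · mol = mol.
Left is s⁻¹·mol; right is mol — different.

No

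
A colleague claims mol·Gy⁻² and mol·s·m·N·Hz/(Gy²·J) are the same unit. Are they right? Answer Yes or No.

Left side:
  Gy = J/kg (absorbed dose = energy per mass),
      = m²·s⁻².
  So Gy⁻² = m⁻⁴·s⁴.
  Combining: mol·Gy⁻² = mol · (m⁻⁴·s⁴) = m⁻⁴·s⁴·mol.
Right side:
  Gy = J/kg (absorbed dose = energy per mass),
      = m²·s⁻².
  So Gy⁻² = m⁻⁴·s⁴.
  J = N·m (work = force × distance),
      = kg·m²·s⁻².
  So J⁻¹ = kg⁻¹·m⁻²·s².
  N = kg·m/s² = kg·m·s⁻² (force = mass × acceleration).
  Hz = 1/s = s⁻¹ (frequency is cycles per second).
  Combining: mol·s·m·Gy⁻²·J⁻¹·N·Hz = mol · s · m · (m⁻⁴·s⁴) · (kg⁻¹·m⁻²·s²) · (kg·m·s⁻²) · s⁻¹ = m⁻⁴·s⁴·mol.
Both reduce to m⁻⁴·s⁴·mol.

Yes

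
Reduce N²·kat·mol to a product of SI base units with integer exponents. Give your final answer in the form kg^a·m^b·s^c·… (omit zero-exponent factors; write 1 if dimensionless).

kg²·m²·s⁻⁵·mol²

N = kg·m/s² = kg·m·s⁻² (force = mass × acceleration).
So N² = kg²·m²·s⁻⁴.
kat = mol/s = s⁻¹·mol (catalytic activity).
Combining: N²·kat·mol = (kg²·m²·s⁻⁴) · (s⁻¹·mol) · mol = kg²·m²·s⁻⁵·mol².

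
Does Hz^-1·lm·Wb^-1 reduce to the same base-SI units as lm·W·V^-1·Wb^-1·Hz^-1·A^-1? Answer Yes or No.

Yes

Left side:
  Hz = s⁻¹.
  So Hz⁻¹ = s.
  lm = cd.
  Wb = kg·m²·s⁻²·A⁻¹.
  So Wb⁻¹ = kg⁻¹·m⁻²·s²·A.
  Combining: Hz⁻¹·lm·Wb⁻¹ = s · cd · (kg⁻¹·m⁻²·s²·A) = kg⁻¹·m⁻²·s³·A·cd.
Right side:
  lm = cd·sr = cd (luminous flux; sr is dimensionless).
  W = J/s (power = energy per time),
      = kg·m²·s⁻³.
  V = W/A (potential = power per current),
      = kg·m²·s⁻³·A⁻¹.
  So V⁻¹ = kg⁻¹·m⁻²·s³·A.
  Wb = V·s (flux: a volt is a weber per second),
      = kg·m²·s⁻²·A⁻¹.
  So Wb⁻¹ = kg⁻¹·m⁻²·s²·A.
  Hz = 1/s = s⁻¹ (frequency is cycles per second).
  So Hz⁻¹ = s.
  Combining: lm·W·V⁻¹·Wb⁻¹·Hz⁻¹·A⁻¹ = cd · (kg·m²·s⁻³) · (kg⁻¹·m⁻²·s³·A) · (kg⁻¹·m⁻²·s²·A) · s · A⁻¹ = kg⁻¹·m⁻²·s³·A·cd.
Both reduce to kg⁻¹·m⁻²·s³·A·cd.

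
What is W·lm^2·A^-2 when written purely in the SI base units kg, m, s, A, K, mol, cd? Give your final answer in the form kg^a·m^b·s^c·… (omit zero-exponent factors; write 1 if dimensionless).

W = kg·m²·s⁻³.
lm = cd.
So lm² = cd².
Combining: W·lm²·A⁻² = (kg·m²·s⁻³) · cd² · A⁻² = kg·m²·s⁻³·A⁻²·cd².

kg·m²·s⁻³·A⁻²·cd²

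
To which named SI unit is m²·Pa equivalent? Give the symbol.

N

Pa = N/m² (pressure = force per area),
    = kg·m⁻¹·s⁻².
Combining: m²·Pa = m² · (kg·m⁻¹·s⁻²) = kg·m·s⁻².
kg·m·s⁻² is the base-SI form of the newton.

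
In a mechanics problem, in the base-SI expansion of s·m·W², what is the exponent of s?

-5

W = kg·m²·s⁻³.
So W² = kg²·m⁴·s⁻⁶.
Combining: s·m·W² = s · m · (kg²·m⁴·s⁻⁶) = kg²·m⁵·s⁻⁵.
The exponent of s is -5.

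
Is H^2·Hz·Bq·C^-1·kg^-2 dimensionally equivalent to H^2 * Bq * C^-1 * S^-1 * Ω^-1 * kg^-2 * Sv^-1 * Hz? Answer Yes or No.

Left side:
  H = Wb/A (inductance = flux per current),
      = kg·m²·s⁻²·A⁻².
  So H² = kg²·m⁴·s⁻⁴·A⁻⁴.
  Hz = 1/s = s⁻¹ (frequency is cycles per second).
  Bq = 1/s = s⁻¹ (activity is decays per second).
  C = A·s = s·A (charge = current × time).
  So C⁻¹ = s⁻¹·A⁻¹.
  Combining: H²·Hz·Bq·C⁻¹·kg⁻² = (kg²·m⁴·s⁻⁴·A⁻⁴) · s⁻¹ · s⁻¹ · (s⁻¹·A⁻¹) · kg⁻² = m⁴·s⁻⁷·A⁻⁵.
Right side:
  H = Wb/A (inductance = flux per current),
      = kg·m²·s⁻²·A⁻².
  So H² = kg²·m⁴·s⁻⁴·A⁻⁴.
  Bq = 1/s = s⁻¹ (activity is decays per second).
  C = A·s = s·A (charge = current × time).
  So C⁻¹ = s⁻¹·A⁻¹.
  S = 1/Ω (conductance is reciprocal resistance),
      = kg⁻¹·m⁻²·s³·A².
  So S⁻¹ = kg·m²·s⁻³·A⁻².
  Ω = V/A (resistance = voltage per current),
      = kg·m²·s⁻³·A⁻².
  So Ω⁻¹ = kg⁻¹·m⁻²·s³·A².
  Sv = J/kg (equivalent dose = energy per mass),
      = m²·s⁻².
  So Sv⁻¹ = m⁻²·s².
  Hz = 1/s = s⁻¹ (frequency is cycles per second).
  Combining: H²·Bq·C⁻¹·S⁻¹·Ω⁻¹·kg⁻²·Sv⁻¹·Hz = (kg²·m⁴·s⁻⁴·A⁻⁴) · s⁻¹ · (s⁻¹·A⁻¹) · (kg·m²·s⁻³·A⁻²) · (kg⁻¹·m⁻²·s³·A²) · kg⁻² · (m⁻²·s²) · s⁻¹ = m²·s⁻⁵·A⁻⁵.
Left is m⁴·s⁻⁷·A⁻⁵; right is m²·s⁻⁵·A⁻⁵ — different.

No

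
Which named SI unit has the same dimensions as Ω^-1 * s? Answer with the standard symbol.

Ω = V/A (resistance = voltage per current),
    = kg·m²·s⁻³·A⁻².
So Ω⁻¹ = kg⁻¹·m⁻²·s³·A².
Combining: Ω⁻¹·s = (kg⁻¹·m⁻²·s³·A²) · s = kg⁻¹·m⁻²·s⁴·A².
kg⁻¹·m⁻²·s⁴·A² is the base-SI form of the farad.

F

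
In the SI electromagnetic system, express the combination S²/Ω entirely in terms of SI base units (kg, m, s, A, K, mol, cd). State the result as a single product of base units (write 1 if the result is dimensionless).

Ω = kg·m²·s⁻³·A⁻².
So Ω⁻¹ = kg⁻¹·m⁻²·s³·A².
S = kg⁻¹·m⁻²·s³·A².
So S² = kg⁻²·m⁻⁴·s⁶·A⁴.
Combining: Ω⁻¹·S² = (kg⁻¹·m⁻²·s³·A²) · (kg⁻²·m⁻⁴·s⁶·A⁴) = kg⁻³·m⁻⁶·s⁹·A⁶.

kg⁻³·m⁻⁶·s⁹·A⁶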